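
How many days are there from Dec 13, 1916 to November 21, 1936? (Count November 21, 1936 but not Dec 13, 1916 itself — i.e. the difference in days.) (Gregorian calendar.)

7283

Dec 13, 1916 → Dec 13, 1917: 365 days.
Dec 13, 1917 → Dec 13, 1918: 365 days.
Dec 13, 1918 → Dec 13, 1919: 365 days.
Dec 13, 1919 → Dec 13, 1920: 366 days (Feb 29, 1920 is in that span).
Dec 13, 1920 → Dec 13, 1921: 365 days.
Dec 13, 1921 → Dec 13, 1922: 365 days.
Dec 13, 1922 → Dec 13, 1923: 365 days.
Dec 13, 1923 → Dec 13, 1924: 366 days (Feb 29, 1924 is in that span).
Dec 13, 1924 → Dec 13, 1925: 365 days.
Dec 13, 1925 → Dec 13, 1926: 365 days.
Dec 13, 1926 → Dec 13, 1927: 365 days.
Dec 13, 1927 → Dec 13, 1928: 366 days (Feb 29, 1928 is in that span).
Dec 13, 1928 → Dec 13, 1929: 365 days.
Dec 13, 1929 → Dec 13, 1930: 365 days.
Dec 13, 1930 → Dec 13, 1931: 365 days.
Dec 13, 1931 → Dec 13, 1932: 366 days (Feb 29, 1932 is in that span).
Dec 13, 1932 → Dec 13, 1933: 365 days.
Dec 13, 1933 → Dec 13, 1934: 365 days.
Dec 13, 1934 → Dec 13, 1935: 365 days.
Dec 13, 1935 → Jan 13, 1936: 31 days (December has 31).
Jan 13, 1936 → Feb 13, 1936: 31 days (January has 31).
Feb 13, 1936 → Mar 13, 1936: 29 days (February has 29).
Mar 13, 1936 → Apr 13, 1936: 31 days (March has 31).
Apr 13, 1936 → May 13, 1936: 30 days (April has 30).
May 13, 1936 → Jun 13, 1936: 31 days (May has 31).
Jun 13, 1936 → Jul 13, 1936: 30 days (June has 30).
Jul 13, 1936 → Aug 13, 1936: 31 days (July has 31).
Aug 13, 1936 → Sep 13, 1936: 31 days (August has 31).
Sep 13, 1936 → Oct 13, 1936: 30 days (September has 30).
Oct 13, 1936 → Nov 13, 1936: 31 days (October has 31).
Nov 13, 1936 → Nov 21, 1936: 8 days.
Total: 7283 days.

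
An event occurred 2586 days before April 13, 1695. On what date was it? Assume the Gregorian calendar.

March 14, 1688

−365 (one year) → Apr 13, 1694 (2221 left).
−365 (one year) → Apr 13, 1693 (1856 left).
−365 (one year) → Apr 13, 1692 (1491 left).
−366 (one year; includes Feb 29, 1692) → Apr 13, 1691 (1125 left).
−365 (one year) → Apr 13, 1690 (760 left).
−365 (one year) → Apr 13, 1689 (395 left).
−13 → Mar 31, 1689 (end of Mar, 31 days; 382 left).
−31 → Feb 28, 1689 (end of Feb, 28 days; 351 left).
−28 → Jan 31, 1689 (end of Jan, 31 days; 323 left).
−31 → Dec 31, 1688 (end of Dec, 31 days; 292 left).
−31 → Nov 30, 1688 (end of Nov, 30 days; 261 left).
−30 → Oct 31, 1688 (end of Oct, 31 days; 231 left).
−31 → Sep 30, 1688 (end of Sep, 30 days; 200 left).
−30 → Aug 31, 1688 (end of Aug, 31 days; 170 left).
−31 → Jul 31, 1688 (end of Jul, 31 days; 139 left).
−31 → Jun 30, 1688 (end of Jun, 30 days; 108 left).
−30 → May 31, 1688 (end of May, 31 days; 78 left).
−31 → Apr 30, 1688 (end of Apr, 30 days; 47 left).
−30 → Mar 31, 1688 (end of Mar, 31 days; 17 left).
−17 → Mar 14, 1688.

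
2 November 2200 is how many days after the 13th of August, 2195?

Aug 13, 2195 → Aug 13, 2196: 366 days (Feb 29, 2196 is in that span).
Aug 13, 2196 → Aug 13, 2197: 365 days.
Aug 13, 2197 → Aug 13, 2198: 365 days.
Aug 13, 2198 → Aug 13, 2199: 365 days.
Aug 13, 2199 → Aug 13, 2200: 365 days.
Aug 13, 2200 → Sep 13, 2200: 31 days (August has 31).
Sep 13, 2200 → Oct 13, 2200: 30 days (September has 30).
Oct 13, 2200 → Nov 2, 2200: 20 days.
Total: 1907 days.

1907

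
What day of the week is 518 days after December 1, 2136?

Dec 1, 2136 is a Saturday.
518 mod 7 = 0, so 518 days after a Saturday is Saturday + 0 = Saturday.

Saturday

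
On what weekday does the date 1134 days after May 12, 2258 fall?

Wednesday

May 12, 2258 is a Wednesday.
1134 mod 7 = 0, so 1134 days after a Wednesday is Wednesday + 0 = Wednesday.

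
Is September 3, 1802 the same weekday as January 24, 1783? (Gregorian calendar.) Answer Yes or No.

From Jan 24, 1783 to Sep 3, 1802 is 7161 days.
7161 mod 7 = 0, so they are the same weekday.
(Jan 24, 1783 is a Friday; Sep 3, 1802 is a Friday.)

Yes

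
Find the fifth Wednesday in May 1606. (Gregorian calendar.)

May 31, 1606

May 1, 1606 is a Monday.
The first Wednesday is therefore May 3 (2 days later).
The fifth Wednesday is 3 + 4×7 = May 31.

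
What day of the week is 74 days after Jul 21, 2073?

Tuesday

Jul 21, 2073 is a Friday.
74 mod 7 = 4, so 74 days after a Friday is Friday + 4 = Tuesday.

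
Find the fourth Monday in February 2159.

February 1, 2159 is a Thursday.
The first Monday is therefore February 5 (4 days later).
The fourth Monday is 5 + 3×7 = February 26.

February 26, 2159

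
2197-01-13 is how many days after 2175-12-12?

7703

Dec 12, 2175 → Dec 12, 2176: 366 days (Feb 29, 2176 is in that span).
Dec 12, 2176 → Dec 12, 2177: 365 days.
Dec 12, 2177 → Dec 12, 2178: 365 days.
Dec 12, 2178 → Dec 12, 2179: 365 days.
Dec 12, 2179 → Dec 12, 2180: 366 days (Feb 29, 2180 is in that span).
Dec 12, 2180 → Dec 12, 2181: 365 days.
Dec 12, 2181 → Dec 12, 2182: 365 days.
Dec 12, 2182 → Dec 12, 2183: 365 days.
Dec 12, 2183 → Dec 12, 2184: 366 days (Feb 29, 2184 is in that span).
Dec 12, 2184 → Dec 12, 2185: 365 days.
Dec 12, 2185 → Dec 12, 2186: 365 days.
Dec 12, 2186 → Dec 12, 2187: 365 days.
Dec 12, 2187 → Dec 12, 2188: 366 days (Feb 29, 2188 is in that span).
Dec 12, 2188 → Dec 12, 2189: 365 days.
Dec 12, 2189 → Dec 12, 2190: 365 days.
Dec 12, 2190 → Dec 12, 2191: 365 days.
Dec 12, 2191 → Dec 12, 2192: 366 days (Feb 29, 2192 is in that span).
Dec 12, 2192 → Dec 12, 2193: 365 days.
Dec 12, 2193 → Dec 12, 2194: 365 days.
Dec 12, 2194 → Dec 12, 2195: 365 days.
Dec 12, 2195 → Jan 12, 2196: 31 days (December has 31).
Jan 12, 2196 → Feb 12, 2196: 31 days (January has 31).
Feb 12, 2196 → Mar 12, 2196: 29 days (February has 29).
Mar 12, 2196 → Apr 12, 2196: 31 days (March has 31).
Apr 12, 2196 → May 12, 2196: 30 days (April has 30).
May 12, 2196 → Jun 12, 2196: 31 days (May has 31).
Jun 12, 2196 → Jul 12, 2196: 30 days (June has 30).
Jul 12, 2196 → Aug 12, 2196: 31 days (July has 31).
Aug 12, 2196 → Sep 12, 2196: 31 days (August has 31).
Sep 12, 2196 → Oct 12, 2196: 30 days (September has 30).
Oct 12, 2196 → Nov 12, 2196: 31 days (October has 31).
Nov 12, 2196 → Dec 12, 2196: 30 days (November has 30).
Dec 12, 2196 → Jan 12, 2197: 31 days (December has 31).
Jan 12, 2197 → Jan 13, 2197: 1 days.
Total: 7703 days.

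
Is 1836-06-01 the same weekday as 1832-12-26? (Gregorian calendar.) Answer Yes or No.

From Dec 26, 1832 to Jun 1, 1836 is 1253 days.
1253 mod 7 = 0, so they are the same weekday.
(Dec 26, 1832 is a Wednesday; Jun 1, 1836 is a Wednesday.)

Yes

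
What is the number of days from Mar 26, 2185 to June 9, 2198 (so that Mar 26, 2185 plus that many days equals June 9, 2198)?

4823

Mar 26, 2185 → Mar 26, 2186: 365 days.
Mar 26, 2186 → Mar 26, 2187: 365 days.
Mar 26, 2187 → Mar 26, 2188: 366 days (Feb 29, 2188 is in that span).
Mar 26, 2188 → Mar 26, 2189: 365 days.
Mar 26, 2189 → Mar 26, 2190: 365 days.
Mar 26, 2190 → Mar 26, 2191: 365 days.
Mar 26, 2191 → Mar 26, 2192: 366 days (Feb 29, 2192 is in that span).
Mar 26, 2192 → Mar 26, 2193: 365 days.
Mar 26, 2193 → Mar 26, 2194: 365 days.
Mar 26, 2194 → Mar 26, 2195: 365 days.
Mar 26, 2195 → Mar 26, 2196: 366 days (Feb 29, 2196 is in that span).
Mar 26, 2196 → Mar 26, 2197: 365 days.
Mar 26, 2197 → Mar 26, 2198: 365 days.
Mar 26, 2198 → Apr 26, 2198: 31 days (March has 31).
Apr 26, 2198 → May 26, 2198: 30 days (April has 30).
May 26, 2198 → Jun 9, 2198: 14 days.
Total: 4823 days.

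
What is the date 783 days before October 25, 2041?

September 3, 2039

−365 (one year) → Oct 25, 2040 (418 left).
−366 (one year; includes Feb 29, 2040) → Oct 25, 2039 (52 left).
−25 → Sep 30, 2039 (end of Sep, 30 days; 27 left).
−27 → Sep 3, 2039.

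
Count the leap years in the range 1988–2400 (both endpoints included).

Multiples of 4 in [1988,2400]: 104.
Of those, multiples of 100: 5 (not leap unless ÷400).
Multiples of 400: 2.
Leap years = 104 − 5 + 2 = 101.

101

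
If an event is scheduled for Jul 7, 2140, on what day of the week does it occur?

Doomsday rule: the anchor day for the 2100s is Sunday. For year 40: 40÷12 = 3 r 4, and 4÷4 = 1, so 3+4+1 = 8.
Sunday + 8 ≡ Monday — that's 2140's doomsday.
In July the doomsday date is Jul 11.
Jul 7 is 4 days before Jul 11; 4 mod 7 = 4, so Monday − 4 = Thursday.

Thursday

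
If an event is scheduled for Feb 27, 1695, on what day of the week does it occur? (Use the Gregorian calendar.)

Sunday

Doomsday rule: the anchor day for the 1600s is Tuesday. For year 95: 95÷12 = 7 r 11, and 11÷4 = 2, so 7+11+2 = 20.
Tuesday + 20 ≡ Monday — that's 1695's doomsday.
In February the doomsday date is Feb 28 (1695 is not a leap year).
Feb 27 is 1 day before Feb 28; 1 mod 7 = 1, so Monday − 1 = Sunday.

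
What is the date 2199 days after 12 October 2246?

October 19, 2252

+365 (one year) → Oct 12, 2247 (1834 left).
+366 (one year; includes Feb 29, 2248) → Oct 12, 2248 (1468 left).
+365 (one year) → Oct 12, 2249 (1103 left).
+365 (one year) → Oct 12, 2250 (738 left).
+365 (one year) → Oct 12, 2251 (373 left).
Oct has 31 days: +20 → Nov 1, 2251 (353 left).
Nov has 30 days: +30 → Dec 1, 2251 (323 left).
Dec has 31 days: +31 → Jan 1, 2252 (292 left).
Jan has 31 days: +31 → Feb 1, 2252 (261 left).
Feb has 29 days: +29 → Mar 1, 2252 (232 left).
Mar has 31 days: +31 → Apr 1, 2252 (201 left).
Apr has 30 days: +30 → May 1, 2252 (171 left).
May has 31 days: +31 → Jun 1, 2252 (140 left).
Jun has 30 days: +30 → Jul 1, 2252 (110 left).
Jul has 31 days: +31 → Aug 1, 2252 (79 left).
Aug has 31 days: +31 → Sep 1, 2252 (48 left).
Sep has 30 days: +30 → Oct 1, 2252 (18 left).
+18 → Oct 19, 2252.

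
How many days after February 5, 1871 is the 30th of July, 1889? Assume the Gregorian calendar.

Feb 5, 1871 → Feb 5, 1872: 365 days.
Feb 5, 1872 → Feb 5, 1873: 366 days (Feb 29, 1872 is in that span).
Feb 5, 1873 → Feb 5, 1874: 365 days.
Feb 5, 1874 → Feb 5, 1875: 365 days.
Feb 5, 1875 → Feb 5, 1876: 365 days.
Feb 5, 1876 → Feb 5, 1877: 366 days (Feb 29, 1876 is in that span).
Feb 5, 1877 → Feb 5, 1878: 365 days.
Feb 5, 1878 → Feb 5, 1879: 365 days.
Feb 5, 1879 → Feb 5, 1880: 365 days.
Feb 5, 1880 → Feb 5, 1881: 366 days (Feb 29, 1880 is in that span).
Feb 5, 1881 → Feb 5, 1882: 365 days.
Feb 5, 1882 → Feb 5, 1883: 365 days.
Feb 5, 1883 → Feb 5, 1884: 365 days.
Feb 5, 1884 → Feb 5, 1885: 366 days (Feb 29, 1884 is in that span).
Feb 5, 1885 → Feb 5, 1886: 365 days.
Feb 5, 1886 → Feb 5, 1887: 365 days.
Feb 5, 1887 → Feb 5, 1888: 365 days.
Feb 5, 1888 → Feb 5, 1889: 366 days (Feb 29, 1888 is in that span).
Feb 5, 1889 → Mar 5, 1889: 28 days (February has 28).
Mar 5, 1889 → Apr 5, 1889: 31 days (March has 31).
Apr 5, 1889 → May 5, 1889: 30 days (April has 30).
May 5, 1889 → Jun 5, 1889: 31 days (May has 31).
Jun 5, 1889 → Jul 5, 1889: 30 days (June has 30).
Jul 5, 1889 → Jul 30, 1889: 25 days.
Total: 6750 days.

6750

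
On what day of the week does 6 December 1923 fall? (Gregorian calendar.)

Doomsday rule: the anchor day for the 1900s is Wednesday. For year 23: 23÷12 = 1 r 11, and 11÷4 = 2, so 1+11+2 = 14.
Wednesday + 14 ≡ Wednesday — that's 1923's doomsday.
In December the doomsday date is Dec 12.
Dec 6 is 6 days before Dec 12; 6 mod 7 = 6, so Wednesday − 6 = Thursday.

Thursday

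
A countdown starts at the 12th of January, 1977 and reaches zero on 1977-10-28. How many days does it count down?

289

Jan 12, 1977 → Feb 12, 1977: 31 days (January has 31).
Feb 12, 1977 → Mar 12, 1977: 28 days (February has 28).
Mar 12, 1977 → Apr 12, 1977: 31 days (March has 31).
Apr 12, 1977 → May 12, 1977: 30 days (April has 30).
May 12, 1977 → Jun 12, 1977: 31 days (May has 31).
Jun 12, 1977 → Jul 12, 1977: 30 days (June has 30).
Jul 12, 1977 → Aug 12, 1977: 31 days (July has 31).
Aug 12, 1977 → Sep 12, 1977: 31 days (August has 31).
Sep 12, 1977 → Oct 12, 1977: 30 days (September has 30).
Oct 12, 1977 → Oct 28, 1977: 16 days.
Total: 289 days.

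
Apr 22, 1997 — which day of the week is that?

Doomsday rule: the anchor day for the 1900s is Wednesday. For year 97: 97÷12 = 8 r 1, and 1÷4 = 0, so 8+1+0 = 9.
Wednesday + 9 ≡ Friday — that's 1997's doomsday.
In April the doomsday date is Apr 4.
Apr 22 is 18 days after Apr 4; 18 mod 7 = 4, so Friday + 4 = Tuesday.

Tuesday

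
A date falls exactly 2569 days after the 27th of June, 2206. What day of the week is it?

Friday

First find the weekday of Jun 27, 2206. Doomsday rule: the anchor day for the 2200s is Friday. For year 06: 6÷12 = 0 r 6, and 6÷4 = 1, so 0+6+1 = 7.
Friday + 7 ≡ Friday — that's 2206's doomsday.
In June the doomsday date is Jun 6.
Jun 27 is 21 days after Jun 6; 21 mod 7 = 0, so Friday + 0 = Friday.
2569 mod 7 = 0, so 2569 days after a Friday is Friday + 0 = Friday.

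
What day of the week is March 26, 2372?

Doomsday rule: the anchor day for the 2300s is Wednesday. For year 72: 72÷12 = 6 r 0, and 0÷4 = 0, so 6+0+0 = 6.
Wednesday + 6 ≡ Tuesday — that's 2372's doomsday.
In March the doomsday date is Mar 14.
Mar 26 is 12 days after Mar 14; 12 mod 7 = 5, so Tuesday + 5 = Sunday.

Sunday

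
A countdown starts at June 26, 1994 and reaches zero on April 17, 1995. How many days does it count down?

295

Jun 26, 1994 → Jul 26, 1994: 30 days (June has 30).
Jul 26, 1994 → Aug 26, 1994: 31 days (July has 31).
Aug 26, 1994 → Sep 26, 1994: 31 days (August has 31).
Sep 26, 1994 → Oct 26, 1994: 30 days (September has 30).
Oct 26, 1994 → Nov 26, 1994: 31 days (October has 31).
Nov 26, 1994 → Dec 26, 1994: 30 days (November has 30).
Dec 26, 1994 → Jan 26, 1995: 31 days (December has 31).
Jan 26, 1995 → Feb 26, 1995: 31 days (January has 31).
Feb 26, 1995 → Mar 26, 1995: 28 days (February has 28).
Mar 26, 1995 → Apr 17, 1995: 22 days.
Total: 295 days.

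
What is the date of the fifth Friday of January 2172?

January 31, 2172

January 1, 2172 is a Wednesday.
The first Friday is therefore January 3 (2 days later).
The fifth Friday is 3 + 4×7 = January 31.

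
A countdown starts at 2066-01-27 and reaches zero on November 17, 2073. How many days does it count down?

Jan 27, 2066 → Jan 27, 2067: 365 days.
Jan 27, 2067 → Jan 27, 2068: 365 days.
Jan 27, 2068 → Jan 27, 2069: 366 days (Feb 29, 2068 is in that span).
Jan 27, 2069 → Jan 27, 2070: 365 days.
Jan 27, 2070 → Jan 27, 2071: 365 days.
Jan 27, 2071 → Jan 27, 2072: 365 days.
Jan 27, 2072 → Jan 27, 2073: 366 days (Feb 29, 2072 is in that span).
Jan 27, 2073 → Feb 27, 2073: 31 days (January has 31).
Feb 27, 2073 → Mar 27, 2073: 28 days (February has 28).
Mar 27, 2073 → Apr 27, 2073: 31 days (March has 31).
Apr 27, 2073 → May 27, 2073: 30 days (April has 30).
May 27, 2073 → Jun 27, 2073: 31 days (May has 31).
Jun 27, 2073 → Jul 27, 2073: 30 days (June has 30).
Jul 27, 2073 → Aug 27, 2073: 31 days (July has 31).
Aug 27, 2073 → Sep 27, 2073: 31 days (August has 31).
Sep 27, 2073 → Oct 27, 2073: 30 days (September has 30).
Oct 27, 2073 → Nov 17, 2073: 21 days.
Total: 2851 days.

2851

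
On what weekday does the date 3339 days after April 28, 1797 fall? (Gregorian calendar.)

Friday

First find the weekday of Apr 28, 1797. Doomsday rule: the anchor day for the 1700s is Sunday. For year 97: 97÷12 = 8 r 1, and 1÷4 = 0, so 8+1+0 = 9.
Sunday + 9 ≡ Tuesday — that's 1797's doomsday.
In April the doomsday date is Apr 4.
Apr 28 is 24 days after Apr 4; 24 mod 7 = 3, so Tuesday + 3 = Friday.
3339 mod 7 = 0, so 3339 days after a Friday is Friday + 0 = Friday.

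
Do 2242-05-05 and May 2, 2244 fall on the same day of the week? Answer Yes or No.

Yes

From May 5, 2242 to May 2, 2244 is 728 days.
728 mod 7 = 0, so they are the same weekday.
(May 5, 2242 is a Thursday; May 2, 2244 is a Thursday.)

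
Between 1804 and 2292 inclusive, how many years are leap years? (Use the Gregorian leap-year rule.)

120

Multiples of 4 in [1804,2292]: 123.
Of those, multiples of 100: 4 (not leap unless ÷400).
Multiples of 400: 1.
Leap years = 123 − 4 + 1 = 120.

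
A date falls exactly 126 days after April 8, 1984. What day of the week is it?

First find the weekday of Apr 8, 1984. Doomsday rule: the anchor day for the 1900s is Wednesday. For year 84: 84÷12 = 7 r 0, and 0÷4 = 0, so 7+0+0 = 7.
Wednesday + 7 ≡ Wednesday — that's 1984's doomsday.
In April the doomsday date is Apr 4.
Apr 8 is 4 days after Apr 4; 4 mod 7 = 4, so Wednesday + 4 = Sunday.
126 mod 7 = 0, so 126 days after a Sunday is Sunday + 0 = Sunday.

Sunday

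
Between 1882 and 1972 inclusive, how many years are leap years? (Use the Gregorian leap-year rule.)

22

Multiples of 4 in [1882,1972]: 23.
Of those, multiples of 100: 1 (not leap unless ÷400).
Multiples of 400: 0.
Leap years = 23 − 1 + 0 = 22.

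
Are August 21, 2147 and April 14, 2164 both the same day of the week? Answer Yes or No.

From Aug 21, 2147 to Apr 14, 2164 is 6081 days.
6081 mod 7 = 5, so they are different weekdays.
(Aug 21, 2147 is a Monday; Apr 14, 2164 is a Saturday.)

No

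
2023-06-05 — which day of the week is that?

Doomsday rule: the anchor day for the 2000s is Tuesday. For year 23: 23÷12 = 1 r 11, and 11÷4 = 2, so 1+11+2 = 14.
Tuesday + 14 ≡ Tuesday — that's 2023's doomsday.
In June the doomsday date is Jun 6.
Jun 5 is 1 day before Jun 6; 1 mod 7 = 1, so Tuesday − 1 = Monday.

Monday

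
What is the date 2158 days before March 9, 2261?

−365 (one year) → Mar 9, 2260 (1793 left).
−366 (one year; includes Feb 29, 2260) → Mar 9, 2259 (1427 left).
−365 (one year) → Mar 9, 2258 (1062 left).
−365 (one year) → Mar 9, 2257 (697 left).
−365 (one year) → Mar 9, 2256 (332 left).
−9 → Feb 29, 2256 (end of Feb, 29 days; 323 left).
−29 → Jan 31, 2256 (end of Jan, 31 days; 294 left).
−31 → Dec 31, 2255 (end of Dec, 31 days; 263 left).
−31 → Nov 30, 2255 (end of Nov, 30 days; 232 left).
−30 → Oct 31, 2255 (end of Oct, 31 days; 202 left).
−31 → Sep 30, 2255 (end of Sep, 30 days; 171 left).
−30 → Aug 31, 2255 (end of Aug, 31 days; 141 left).
−31 → Jul 31, 2255 (end of Jul, 31 days; 110 left).
−31 → Jun 30, 2255 (end of Jun, 30 days; 79 left).
−30 → May 31, 2255 (end of May, 31 days; 49 left).
−31 → Apr 30, 2255 (end of Apr, 30 days; 18 left).
−18 → Apr 12, 2255.

April 12, 2255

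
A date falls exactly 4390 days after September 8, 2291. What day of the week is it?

Sep 8, 2291 is a Tuesday.
4390 mod 7 = 1, so 4390 days after a Tuesday is Tuesday + 1 = Wednesday.

Wednesday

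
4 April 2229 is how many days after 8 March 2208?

7697

Mar 8, 2208 → Mar 8, 2209: 365 days.
Mar 8, 2209 → Mar 8, 2210: 365 days.
Mar 8, 2210 → Mar 8, 2211: 365 days.
Mar 8, 2211 → Mar 8, 2212: 366 days (Feb 29, 2212 is in that span).
Mar 8, 2212 → Mar 8, 2213: 365 days.
Mar 8, 2213 → Mar 8, 2214: 365 days.
Mar 8, 2214 → Mar 8, 2215: 365 days.
Mar 8, 2215 → Mar 8, 2216: 366 days (Feb 29, 2216 is in that span).
Mar 8, 2216 → Mar 8, 2217: 365 days.
Mar 8, 2217 → Mar 8, 2218: 365 days.
Mar 8, 2218 → Mar 8, 2219: 365 days.
Mar 8, 2219 → Mar 8, 2220: 366 days (Feb 29, 2220 is in that span).
Mar 8, 2220 → Mar 8, 2221: 365 days.
Mar 8, 2221 → Mar 8, 2222: 365 days.
Mar 8, 2222 → Mar 8, 2223: 365 days.
Mar 8, 2223 → Mar 8, 2224: 366 days (Feb 29, 2224 is in that span).
Mar 8, 2224 → Mar 8, 2225: 365 days.
Mar 8, 2225 → Mar 8, 2226: 365 days.
Mar 8, 2226 → Mar 8, 2227: 365 days.
Mar 8, 2227 → Mar 8, 2228: 366 days (Feb 29, 2228 is in that span).
Mar 8, 2228 → Apr 8, 2228: 31 days (March has 31).
Apr 8, 2228 → May 8, 2228: 30 days (April has 30).
May 8, 2228 → Jun 8, 2228: 31 days (May has 31).
Jun 8, 2228 → Jul 8, 2228: 30 days (June has 30).
Jul 8, 2228 → Aug 8, 2228: 31 days (July has 31).
Aug 8, 2228 → Sep 8, 2228: 31 days (August has 31).
Sep 8, 2228 → Oct 8, 2228: 30 days (September has 30).
Oct 8, 2228 → Nov 8, 2228: 31 days (October has 31).
Nov 8, 2228 → Dec 8, 2228: 30 days (November has 30).
Dec 8, 2228 → Jan 8, 2229: 31 days (December has 31).
Jan 8, 2229 → Feb 8, 2229: 31 days (January has 31).
Feb 8, 2229 → Mar 8, 2229: 28 days (February has 28).
Mar 8, 2229 → Apr 4, 2229: 27 days.
Total: 7697 days.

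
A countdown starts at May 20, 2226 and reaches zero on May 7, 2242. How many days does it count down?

May 20, 2226 → May 20, 2227: 365 days.
May 20, 2227 → May 20, 2228: 366 days (Feb 29, 2228 is in that span).
May 20, 2228 → May 20, 2229: 365 days.
May 20, 2229 → May 20, 2230: 365 days.
May 20, 2230 → May 20, 2231: 365 days.
May 20, 2231 → May 20, 2232: 366 days (Feb 29, 2232 is in that span).
May 20, 2232 → May 20, 2233: 365 days.
May 20, 2233 → May 20, 2234: 365 days.
May 20, 2234 → May 20, 2235: 365 days.
May 20, 2235 → May 20, 2236: 366 days (Feb 29, 2236 is in that span).
May 20, 2236 → May 20, 2237: 365 days.
May 20, 2237 → May 20, 2238: 365 days.
May 20, 2238 → May 20, 2239: 365 days.
May 20, 2239 → May 20, 2240: 366 days (Feb 29, 2240 is in that span).
May 20, 2240 → May 20, 2241: 365 days.
May 20, 2241 → Jun 20, 2241: 31 days (May has 31).
Jun 20, 2241 → Jul 20, 2241: 30 days (June has 30).
Jul 20, 2241 → Aug 20, 2241: 31 days (July has 31).
Aug 20, 2241 → Sep 20, 2241: 31 days (August has 31).
Sep 20, 2241 → Oct 20, 2241: 30 days (September has 30).
Oct 20, 2241 → Nov 20, 2241: 31 days (October has 31).
Nov 20, 2241 → Dec 20, 2241: 30 days (November has 30).
Dec 20, 2241 → Jan 20, 2242: 31 days (December has 31).
Jan 20, 2242 → Feb 20, 2242: 31 days (January has 31).
Feb 20, 2242 → Mar 20, 2242: 28 days (February has 28).
Mar 20, 2242 → Apr 20, 2242: 31 days (March has 31).
Apr 20, 2242 → May 7, 2242: 17 days.
Total: 5831 days.

5831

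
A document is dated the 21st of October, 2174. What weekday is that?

Doomsday rule: the anchor day for the 2100s is Sunday. For year 74: 74÷12 = 6 r 2, and 2÷4 = 0, so 6+2+0 = 8.
Sunday + 8 ≡ Monday — that's 2174's doomsday.
In October the doomsday date is Oct 10.
Oct 21 is 11 days after Oct 10; 11 mod 7 = 4, so Monday + 4 = Friday.

Friday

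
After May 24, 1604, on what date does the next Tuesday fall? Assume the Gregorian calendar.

May 24, 1604 is a Monday.
From Monday to the next Tuesday is 1 day.
May 24, 1604 + 1 = May 25, 1604.

May 25, 1604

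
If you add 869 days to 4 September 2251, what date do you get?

+366 (one year; includes Feb 29, 2252) → Sep 4, 2252 (503 left).
+365 (one year) → Sep 4, 2253 (138 left).
Sep has 30 days: +27 → Oct 1, 2253 (111 left).
Oct has 31 days: +31 → Nov 1, 2253 (80 left).
Nov has 30 days: +30 → Dec 1, 2253 (50 left).
Dec has 31 days: +31 → Jan 1, 2254 (19 left).
+19 → Jan 20, 2254.

January 20, 2254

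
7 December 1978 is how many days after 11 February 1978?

299

Feb 11, 1978 → Mar 11, 1978: 28 days (February has 28).
Mar 11, 1978 → Apr 11, 1978: 31 days (March has 31).
Apr 11, 1978 → May 11, 1978: 30 days (April has 30).
May 11, 1978 → Jun 11, 1978: 31 days (May has 31).
Jun 11, 1978 → Jul 11, 1978: 30 days (June has 30).
Jul 11, 1978 → Aug 11, 1978: 31 days (July has 31).
Aug 11, 1978 → Sep 11, 1978: 31 days (August has 31).
Sep 11, 1978 → Oct 11, 1978: 30 days (September has 30).
Oct 11, 1978 → Nov 11, 1978: 31 days (October has 31).
Nov 11, 1978 → Dec 7, 1978: 26 days.
Total: 299 days.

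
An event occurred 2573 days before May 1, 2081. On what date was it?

−365 (one year) → May 1, 2080 (2208 left).
−366 (one year; includes Feb 29, 2080) → May 1, 2079 (1842 left).
−365 (one year) → May 1, 2078 (1477 left).
−365 (one year) → May 1, 2077 (1112 left).
−365 (one year) → May 1, 2076 (747 left).
−366 (one year; includes Feb 29, 2076) → May 1, 2075 (381 left).
−1 → Apr 30, 2075 (end of Apr, 30 days; 380 left).
−30 → Mar 31, 2075 (end of Mar, 31 days; 350 left).
−31 → Feb 28, 2075 (end of Feb, 28 days; 319 left).
−28 → Jan 31, 2075 (end of Jan, 31 days; 291 left).
−31 → Dec 31, 2074 (end of Dec, 31 days; 260 left).
−31 → Nov 30, 2074 (end of Nov, 30 days; 229 left).
−30 → Oct 31, 2074 (end of Oct, 31 days; 199 left).
−31 → Sep 30, 2074 (end of Sep, 30 days; 168 left).
−30 → Aug 31, 2074 (end of Aug, 31 days; 138 left).
−31 → Jul 31, 2074 (end of Jul, 31 days; 107 left).
−31 → Jun 30, 2074 (end of Jun, 30 days; 76 left).
−30 → May 31, 2074 (end of May, 31 days; 46 left).
−31 → Apr 30, 2074 (end of Apr, 30 days; 15 left).
−15 → Apr 15, 2074.

April 15, 2074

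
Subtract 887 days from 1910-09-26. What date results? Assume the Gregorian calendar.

−365 (one year) → Sep 26, 1909 (522 left).
−365 (one year) → Sep 26, 1908 (157 left).
−26 → Aug 31, 1908 (end of Aug, 31 days; 131 left).
−31 → Jul 31, 1908 (end of Jul, 31 days; 100 left).
−31 → Jun 30, 1908 (end of Jun, 30 days; 69 left).
−30 → May 31, 1908 (end of May, 31 days; 39 left).
−31 → Apr 30, 1908 (end of Apr, 30 days; 8 left).
−8 → Apr 22, 1908.

April 22, 1908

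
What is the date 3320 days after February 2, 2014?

+365 (one year) → Feb 2, 2015 (2955 left).
+365 (one year) → Feb 2, 2016 (2590 left).
+366 (one year; includes Feb 29, 2016) → Feb 2, 2017 (2224 left).
+365 (one year) → Feb 2, 2018 (1859 left).
+365 (one year) → Feb 2, 2019 (1494 left).
+365 (one year) → Feb 2, 2020 (1129 left).
+366 (one year; includes Feb 29, 2020) → Feb 2, 2021 (763 left).
+365 (one year) → Feb 2, 2022 (398 left).
Feb has 28 days: +27 → Mar 1, 2022 (371 left).
Mar has 31 days: +31 → Apr 1, 2022 (340 left).
Apr has 30 days: +30 → May 1, 2022 (310 left).
May has 31 days: +31 → Jun 1, 2022 (279 left).
Jun has 30 days: +30 → Jul 1, 2022 (249 left).
Jul has 31 days: +31 → Aug 1, 2022 (218 left).
Aug has 31 days: +31 → Sep 1, 2022 (187 left).
Sep has 30 days: +30 → Oct 1, 2022 (157 left).
Oct has 31 days: +31 → Nov 1, 2022 (126 left).
Nov has 30 days: +30 → Dec 1, 2022 (96 left).
Dec has 31 days: +31 → Jan 1, 2023 (65 left).
Jan has 31 days: +31 → Feb 1, 2023 (34 left).
Feb has 28 days: +28 → Mar 1, 2023 (6 left).
+6 → Mar 7, 2023.

March 7, 2023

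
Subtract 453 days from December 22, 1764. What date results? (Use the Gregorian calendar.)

September 26, 1763

−366 (one year; includes Feb 29, 1764) → Dec 22, 1763 (87 left).
−22 → Nov 30, 1763 (end of Nov, 30 days; 65 left).
−30 → Oct 31, 1763 (end of Oct, 31 days; 35 left).
−31 → Sep 30, 1763 (end of Sep, 30 days; 4 left).
−4 → Sep 26, 1763.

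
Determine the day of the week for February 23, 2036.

Saturday

January 1, 2036 is a Tuesday.
Jan 1, 2036 → Feb 1, 2036: 31 days (January has 31).
Feb 1, 2036 → Feb 23, 2036: 22 days.
Total: 53 days.
53 mod 7 = 4, so Tuesday + 4 = Saturday.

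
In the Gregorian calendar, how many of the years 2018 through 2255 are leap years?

Multiples of 4 in [2018,2255]: 59.
Of those, multiples of 100: 2 (not leap unless ÷400).
Multiples of 400: 0.
Leap years = 59 − 2 + 0 = 57.

57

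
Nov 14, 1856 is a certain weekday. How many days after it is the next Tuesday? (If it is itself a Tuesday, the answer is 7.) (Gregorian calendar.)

Nov 14, 1856 is a Friday.
From Friday to the next Tuesday is 4 days.

4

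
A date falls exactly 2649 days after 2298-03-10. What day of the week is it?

First find the weekday of Mar 10, 2298. Doomsday rule: the anchor day for the 2200s is Friday. For year 98: 98÷12 = 8 r 2, and 2÷4 = 0, so 8+2+0 = 10.
Friday + 10 ≡ Monday — that's 2298's doomsday.
In March the doomsday date is Mar 14.
Mar 10 is 4 days before Mar 14; 4 mod 7 = 4, so Monday − 4 = Thursday.
2649 mod 7 = 3, so 2649 days after a Thursday is Thursday + 3 = Sunday.

Sunday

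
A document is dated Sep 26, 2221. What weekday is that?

Wednesday

Doomsday rule: the anchor day for the 2200s is Friday. For year 21: 21÷12 = 1 r 9, and 9÷4 = 2, so 1+9+2 = 12.
Friday + 12 ≡ Wednesday — that's 2221's doomsday.
In September the doomsday date is Sep 5.
Sep 26 is 21 days after Sep 5; 21 mod 7 = 0, so Wednesday + 0 = Wednesday.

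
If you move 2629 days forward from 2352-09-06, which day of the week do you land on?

Wednesday

First find the weekday of Sep 6, 2352. Doomsday rule: the anchor day for the 2300s is Wednesday. For year 52: 52÷12 = 4 r 4, and 4÷4 = 1, so 4+4+1 = 9.
Wednesday + 9 ≡ Friday — that's 2352's doomsday.
In September the doomsday date is Sep 5.
Sep 6 is 1 day after Sep 5; 1 mod 7 = 1, so Friday + 1 = Saturday.
2629 mod 7 = 4, so 2629 days after a Saturday is Saturday + 4 = Wednesday.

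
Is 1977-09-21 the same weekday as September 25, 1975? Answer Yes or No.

From Sep 25, 1975 to Sep 21, 1977 is 727 days.
727 mod 7 = 6, so they are different weekdays.
(Sep 25, 1975 is a Thursday; Sep 21, 1977 is a Wednesday.)

No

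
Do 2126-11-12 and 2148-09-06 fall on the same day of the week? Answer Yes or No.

From Nov 12, 2126 to Sep 6, 2148 is 7969 days.
7969 mod 7 = 3, so they are different weekdays.
(Nov 12, 2126 is a Tuesday; Sep 6, 2148 is a Friday.)

No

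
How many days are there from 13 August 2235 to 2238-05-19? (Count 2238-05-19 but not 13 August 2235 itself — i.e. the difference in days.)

1010

Aug 13, 2235 → Aug 13, 2236: 366 days (Feb 29, 2236 is in that span).
Aug 13, 2236 → Aug 13, 2237: 365 days.
Aug 13, 2237 → Sep 13, 2237: 31 days (August has 31).
Sep 13, 2237 → Oct 13, 2237: 30 days (September has 30).
Oct 13, 2237 → Nov 13, 2237: 31 days (October has 31).
Nov 13, 2237 → Dec 13, 2237: 30 days (November has 30).
Dec 13, 2237 → Jan 13, 2238: 31 days (December has 31).
Jan 13, 2238 → Feb 13, 2238: 31 days (January has 31).
Feb 13, 2238 → Mar 13, 2238: 28 days (February has 28).
Mar 13, 2238 → Apr 13, 2238: 31 days (March has 31).
Apr 13, 2238 → May 13, 2238: 30 days (April has 30).
May 13, 2238 → May 19, 2238: 6 days.
Total: 1010 days.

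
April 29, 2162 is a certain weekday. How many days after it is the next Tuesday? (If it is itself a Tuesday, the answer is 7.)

5

Apr 29, 2162 is a Thursday.
From Thursday to the next Tuesday is 5 days.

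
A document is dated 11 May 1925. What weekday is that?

Monday

January 1, 1925 is a Thursday.
Jan 1, 1925 → Feb 1, 1925: 31 days (January has 31).
Feb 1, 1925 → Mar 1, 1925: 28 days (February has 28).
Mar 1, 1925 → Apr 1, 1925: 31 days (March has 31).
Apr 1, 1925 → May 1, 1925: 30 days (April has 30).
May 1, 1925 → May 11, 1925: 10 days.
Total: 130 days.
130 mod 7 = 4, so Thursday + 4 = Monday.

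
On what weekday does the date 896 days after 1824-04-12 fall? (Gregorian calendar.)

Apr 12, 1824 is a Monday.
896 mod 7 = 0, so 896 days after a Monday is Monday + 0 = Monday.

Monday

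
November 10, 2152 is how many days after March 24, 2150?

Mar 24, 2150 → Mar 24, 2151: 365 days.
Mar 24, 2151 → Mar 24, 2152: 366 days (Feb 29, 2152 is in that span).
Mar 24, 2152 → Apr 24, 2152: 31 days (March has 31).
Apr 24, 2152 → May 24, 2152: 30 days (April has 30).
May 24, 2152 → Jun 24, 2152: 31 days (May has 31).
Jun 24, 2152 → Jul 24, 2152: 30 days (June has 30).
Jul 24, 2152 → Aug 24, 2152: 31 days (July has 31).
Aug 24, 2152 → Sep 24, 2152: 31 days (August has 31).
Sep 24, 2152 → Oct 24, 2152: 30 days (September has 30).
Oct 24, 2152 → Nov 10, 2152: 17 days.
Total: 962 days.

962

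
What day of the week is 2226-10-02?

Monday

Doomsday rule: the anchor day for the 2200s is Friday. For year 26: 26÷12 = 2 r 2, and 2÷4 = 0, so 2+2+0 = 4.
Friday + 4 ≡ Tuesday — that's 2226's doomsday.
In October the doomsday date is Oct 10.
Oct 2 is 8 days before Oct 10; 8 mod 7 = 1, so Tuesday − 1 = Monday.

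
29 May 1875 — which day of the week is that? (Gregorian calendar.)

Saturday

Doomsday rule: the anchor day for the 1800s is Friday. For year 75: 75÷12 = 6 r 3, and 3÷4 = 0, so 6+3+0 = 9.
Friday + 9 ≡ Sunday — that's 1875's doomsday.
In May the doomsday date is May 9.
May 29 is 20 days after May 9; 20 mod 7 = 6, so Sunday + 6 = Saturday.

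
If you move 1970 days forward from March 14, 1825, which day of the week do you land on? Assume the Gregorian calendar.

Thursday

First find the weekday of Mar 14, 1825. Doomsday rule: the anchor day for the 1800s is Friday. For year 25: 25÷12 = 2 r 1, and 1÷4 = 0, so 2+1+0 = 3.
Friday + 3 ≡ Monday — that's 1825's doomsday.
In March the doomsday date is Mar 14.
Mar 14 is the doomsday itself: Monday.
1970 mod 7 = 3, so 1970 days after a Monday is Monday + 3 = Thursday.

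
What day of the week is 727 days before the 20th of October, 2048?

First find the weekday of Oct 20, 2048. Doomsday rule: the anchor day for the 2000s is Tuesday. For year 48: 48÷12 = 4 r 0, and 0÷4 = 0, so 4+0+0 = 4.
Tuesday + 4 ≡ Saturday — that's 2048's doomsday.
In October the doomsday date is Oct 10.
Oct 20 is 10 days after Oct 10; 10 mod 7 = 3, so Saturday + 3 = Tuesday.
727 mod 7 = 6, so 727 days before a Tuesday is Tuesday − 6 = Wednesday.

Wednesday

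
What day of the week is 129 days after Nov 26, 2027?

Nov 26, 2027 is a Friday.
129 mod 7 = 3, so 129 days after a Friday is Friday + 3 = Monday.

Monday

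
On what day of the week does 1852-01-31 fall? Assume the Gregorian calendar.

Saturday

Doomsday rule: the anchor day for the 1800s is Friday. For year 52: 52÷12 = 4 r 4, and 4÷4 = 1, so 4+4+1 = 9.
Friday + 9 ≡ Sunday — that's 1852's doomsday.
In January the doomsday date is Jan 4 (1852 is a leap year (divisible by 4)).
Jan 31 is 27 days after Jan 4; 27 mod 7 = 6, so Sunday + 6 = Saturday.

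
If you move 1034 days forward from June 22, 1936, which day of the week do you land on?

Jun 22, 1936 is a Monday.
1034 mod 7 = 5, so 1034 days after a Monday is Monday + 5 = Saturday.

Saturday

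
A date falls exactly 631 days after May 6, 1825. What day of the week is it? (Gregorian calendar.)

Saturday

First find the weekday of May 6, 1825. Doomsday rule: the anchor day for the 1800s is Friday. For year 25: 25÷12 = 2 r 1, and 1÷4 = 0, so 2+1+0 = 3.
Friday + 3 ≡ Monday — that's 1825's doomsday.
In May the doomsday date is May 9.
May 6 is 3 days before May 9; 3 mod 7 = 3, so Monday − 3 = Friday.
631 mod 7 = 1, so 631 days after a Friday is Friday + 1 = Saturday.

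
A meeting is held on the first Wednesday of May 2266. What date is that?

May 2, 2266

May 1, 2266 is a Tuesday.
The first Wednesday is therefore May 2 (1 days later).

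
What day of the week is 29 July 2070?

Tuesday

Doomsday rule: the anchor day for the 2000s is Tuesday. For year 70: 70÷12 = 5 r 10, and 10÷4 = 2, so 5+10+2 = 17.
Tuesday + 17 ≡ Friday — that's 2070's doomsday.
In July the doomsday date is Jul 11.
Jul 29 is 18 days after Jul 11; 18 mod 7 = 4, so Friday + 4 = Tuesday.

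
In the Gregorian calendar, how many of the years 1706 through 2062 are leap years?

87

Multiples of 4 in [1706,2062]: 89.
Of those, multiples of 100: 3 (not leap unless ÷400).
Multiples of 400: 1.
Leap years = 89 − 3 + 1 = 87.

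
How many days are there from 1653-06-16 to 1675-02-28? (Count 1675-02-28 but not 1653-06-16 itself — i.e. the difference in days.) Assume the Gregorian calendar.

7927

Jun 16, 1653 → Jun 16, 1654: 365 days.
Jun 16, 1654 → Jun 16, 1655: 365 days.
Jun 16, 1655 → Jun 16, 1656: 366 days (Feb 29, 1656 is in that span).
Jun 16, 1656 → Jun 16, 1657: 365 days.
Jun 16, 1657 → Jun 16, 1658: 365 days.
Jun 16, 1658 → Jun 16, 1659: 365 days.
Jun 16, 1659 → Jun 16, 1660: 366 days (Feb 29, 1660 is in that span).
Jun 16, 1660 → Jun 16, 1661: 365 days.
Jun 16, 1661 → Jun 16, 1662: 365 days.
Jun 16, 1662 → Jun 16, 1663: 365 days.
Jun 16, 1663 → Jun 16, 1664: 366 days (Feb 29, 1664 is in that span).
Jun 16, 1664 → Jun 16, 1665: 365 days.
Jun 16, 1665 → Jun 16, 1666: 365 days.
Jun 16, 1666 → Jun 16, 1667: 365 days.
Jun 16, 1667 → Jun 16, 1668: 366 days (Feb 29, 1668 is in that span).
Jun 16, 1668 → Jun 16, 1669: 365 days.
Jun 16, 1669 → Jun 16, 1670: 365 days.
Jun 16, 1670 → Jun 16, 1671: 365 days.
Jun 16, 1671 → Jun 16, 1672: 366 days (Feb 29, 1672 is in that span).
Jun 16, 1672 → Jun 16, 1673: 365 days.
Jun 16, 1673 → Jun 16, 1674: 365 days.
Jun 16, 1674 → Jul 16, 1674: 30 days (June has 30).
Jul 16, 1674 → Aug 16, 1674: 31 days (July has 31).
Aug 16, 1674 → Sep 16, 1674: 31 days (August has 31).
Sep 16, 1674 → Oct 16, 1674: 30 days (September has 30).
Oct 16, 1674 → Nov 16, 1674: 31 days (October has 31).
Nov 16, 1674 → Dec 16, 1674: 30 days (November has 30).
Dec 16, 1674 → Jan 16, 1675: 31 days (December has 31).
Jan 16, 1675 → Feb 16, 1675: 31 days (January has 31).
Feb 16, 1675 → Feb 28, 1675: 12 days.
Total: 7927 days.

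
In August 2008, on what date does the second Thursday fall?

August 1, 2008 is a Friday.
The first Thursday is therefore August 7 (6 days later).
The second Thursday is 7 + 1×7 = August 14.

August 14, 2008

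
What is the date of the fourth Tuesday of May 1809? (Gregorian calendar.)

May 1, 1809 is a Monday.
The first Tuesday is therefore May 2 (1 days later).
The fourth Tuesday is 2 + 3×7 = May 23.

May 23, 1809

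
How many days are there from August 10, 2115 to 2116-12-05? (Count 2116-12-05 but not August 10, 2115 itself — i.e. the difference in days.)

483

Aug 10, 2115 → Aug 10, 2116: 366 days (Feb 29, 2116 is in that span).
Aug 10, 2116 → Sep 10, 2116: 31 days (August has 31).
Sep 10, 2116 → Oct 10, 2116: 30 days (September has 30).
Oct 10, 2116 → Nov 10, 2116: 31 days (October has 31).
Nov 10, 2116 → Dec 5, 2116: 25 days.
Total: 483 days.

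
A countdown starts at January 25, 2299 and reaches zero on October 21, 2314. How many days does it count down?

5747

Jan 25, 2299 → Jan 25, 2300: 365 days.
Jan 25, 2300 → Jan 25, 2301: 365 days.
Jan 25, 2301 → Jan 25, 2302: 365 days.
Jan 25, 2302 → Jan 25, 2303: 365 days.
Jan 25, 2303 → Jan 25, 2304: 365 days.
Jan 25, 2304 → Jan 25, 2305: 366 days (Feb 29, 2304 is in that span).
Jan 25, 2305 → Jan 25, 2306: 365 days.
Jan 25, 2306 → Jan 25, 2307: 365 days.
Jan 25, 2307 → Jan 25, 2308: 365 days.
Jan 25, 2308 → Jan 25, 2309: 366 days (Feb 29, 2308 is in that span).
Jan 25, 2309 → Jan 25, 2310: 365 days.
Jan 25, 2310 → Jan 25, 2311: 365 days.
Jan 25, 2311 → Jan 25, 2312: 365 days.
Jan 25, 2312 → Jan 25, 2313: 366 days (Feb 29, 2312 is in that span).
Jan 25, 2313 → Jan 25, 2314: 365 days.
Jan 25, 2314 → Feb 25, 2314: 31 days (January has 31).
Feb 25, 2314 → Mar 25, 2314: 28 days (February has 28).
Mar 25, 2314 → Apr 25, 2314: 31 days (March has 31).
Apr 25, 2314 → May 25, 2314: 30 days (April has 30).
May 25, 2314 → Jun 25, 2314: 31 days (May has 31).
Jun 25, 2314 → Jul 25, 2314: 30 days (June has 30).
Jul 25, 2314 → Aug 25, 2314: 31 days (July has 31).
Aug 25, 2314 → Sep 25, 2314: 31 days (August has 31).
Sep 25, 2314 → Oct 21, 2314: 26 days.
Total: 5747 days.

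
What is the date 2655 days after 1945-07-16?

+365 (one year) → Jul 16, 1946 (2290 left).
+365 (one year) → Jul 16, 1947 (1925 left).
+366 (one year; includes Feb 29, 1948) → Jul 16, 1948 (1559 left).
+365 (one year) → Jul 16, 1949 (1194 left).
+365 (one year) → Jul 16, 1950 (829 left).
+365 (one year) → Jul 16, 1951 (464 left).
+366 (one year; includes Feb 29, 1952) → Jul 16, 1952 (98 left).
Jul has 31 days: +16 → Aug 1, 1952 (82 left).
Aug has 31 days: +31 → Sep 1, 1952 (51 left).
Sep has 30 days: +30 → Oct 1, 1952 (21 left).
+21 → Oct 22, 1952.

October 22, 1952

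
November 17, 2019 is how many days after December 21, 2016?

Dec 21, 2016 → Dec 21, 2017: 365 days.
Dec 21, 2017 → Dec 21, 2018: 365 days.
Dec 21, 2018 → Jan 21, 2019: 31 days (December has 31).
Jan 21, 2019 → Feb 21, 2019: 31 days (January has 31).
Feb 21, 2019 → Mar 21, 2019: 28 days (February has 28).
Mar 21, 2019 → Apr 21, 2019: 31 days (March has 31).
Apr 21, 2019 → May 21, 2019: 30 days (April has 30).
May 21, 2019 → Jun 21, 2019: 31 days (May has 31).
Jun 21, 2019 → Jul 21, 2019: 30 days (June has 30).
Jul 21, 2019 → Aug 21, 2019: 31 days (July has 31).
Aug 21, 2019 → Sep 21, 2019: 31 days (August has 31).
Sep 21, 2019 → Oct 21, 2019: 30 days (September has 30).
Oct 21, 2019 → Nov 17, 2019: 27 days.
Total: 1061 days.

1061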